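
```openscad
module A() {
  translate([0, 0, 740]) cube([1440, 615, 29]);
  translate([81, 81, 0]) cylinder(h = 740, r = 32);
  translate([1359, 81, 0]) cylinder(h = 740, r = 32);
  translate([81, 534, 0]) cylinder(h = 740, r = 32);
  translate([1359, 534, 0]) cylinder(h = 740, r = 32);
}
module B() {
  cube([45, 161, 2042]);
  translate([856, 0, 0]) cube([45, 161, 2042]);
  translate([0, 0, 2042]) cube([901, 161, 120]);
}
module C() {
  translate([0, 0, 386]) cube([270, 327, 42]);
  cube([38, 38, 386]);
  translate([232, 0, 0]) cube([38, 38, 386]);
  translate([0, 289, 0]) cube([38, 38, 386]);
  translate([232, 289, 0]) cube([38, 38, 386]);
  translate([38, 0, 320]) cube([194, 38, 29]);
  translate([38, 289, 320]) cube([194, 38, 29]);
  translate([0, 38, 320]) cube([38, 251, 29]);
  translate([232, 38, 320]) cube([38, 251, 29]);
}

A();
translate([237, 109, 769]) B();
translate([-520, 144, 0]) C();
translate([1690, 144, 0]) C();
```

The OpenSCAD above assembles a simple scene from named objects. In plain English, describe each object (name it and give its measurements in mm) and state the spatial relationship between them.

A is a table with a 1440×615 mm rectangular top, 29 mm thick, top surface at z = 769 mm, supported by four round legs of 64 mm diameter, each leg's bounding box inset 49 mm from the nearest pair of top edges, running from the floor.

B is a rectangular door frame: two vertical jambs of 45×161 mm section, 2042 mm tall, with a clear opening 811 mm wide between their inner faces. A header 120 mm tall and 161 mm deep lies on top of the jambs and spans the full outside width.

C is a four-legged stool. The seat is 270×327 mm, 42 mm thick, top at z = 428 mm. It stands on four square legs, each 38×38 mm in cross-section, from z = 0 to the seat underside, each flush with a corner of the seat. Four stretchers, 38 mm wide and 29 mm tall, connect adjacent legs with their undersides at z = 320 mm, each running between the inner faces of the legs it joins and aligned with the legs' outer faces on the other axis.

The door frame is on top of the table. Two stools sit around the table at the −x, +x sides.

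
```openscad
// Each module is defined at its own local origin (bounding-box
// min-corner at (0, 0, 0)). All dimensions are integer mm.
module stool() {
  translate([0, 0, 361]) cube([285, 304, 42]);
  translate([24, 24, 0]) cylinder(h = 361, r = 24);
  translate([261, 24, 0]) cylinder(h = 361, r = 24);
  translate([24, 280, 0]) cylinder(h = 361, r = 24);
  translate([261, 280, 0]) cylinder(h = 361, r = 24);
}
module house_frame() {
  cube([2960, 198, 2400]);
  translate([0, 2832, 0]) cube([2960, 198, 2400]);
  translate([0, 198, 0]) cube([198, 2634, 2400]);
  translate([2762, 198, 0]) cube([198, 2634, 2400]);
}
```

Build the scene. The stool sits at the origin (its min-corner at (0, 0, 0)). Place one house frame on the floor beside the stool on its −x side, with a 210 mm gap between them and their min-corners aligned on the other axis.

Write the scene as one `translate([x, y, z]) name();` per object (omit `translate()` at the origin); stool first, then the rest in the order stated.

stool();
translate([-3170, 0, 0]) house_frame();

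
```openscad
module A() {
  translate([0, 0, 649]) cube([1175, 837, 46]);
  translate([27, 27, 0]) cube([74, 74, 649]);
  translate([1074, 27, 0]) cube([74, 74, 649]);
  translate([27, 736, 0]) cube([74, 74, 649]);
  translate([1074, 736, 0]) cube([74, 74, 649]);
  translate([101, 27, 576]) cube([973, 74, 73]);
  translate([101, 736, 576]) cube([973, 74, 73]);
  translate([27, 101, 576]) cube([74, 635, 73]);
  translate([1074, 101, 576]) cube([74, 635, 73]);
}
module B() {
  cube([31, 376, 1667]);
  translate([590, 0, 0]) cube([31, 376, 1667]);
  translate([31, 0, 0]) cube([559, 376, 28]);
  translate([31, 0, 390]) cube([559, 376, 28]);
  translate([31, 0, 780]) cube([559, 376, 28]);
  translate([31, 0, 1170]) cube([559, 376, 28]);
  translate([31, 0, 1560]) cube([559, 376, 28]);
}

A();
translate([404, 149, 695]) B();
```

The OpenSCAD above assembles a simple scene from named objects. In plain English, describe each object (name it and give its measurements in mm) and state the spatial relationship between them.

A is a table with a 1175×837 mm rectangular top, 46 mm thick, top surface at z = 695 mm, supported by four 74×74 mm square legs, each inset 27 mm from the nearest pair of top edges, running from the floor. Four apron rails, 74 mm thick and 73 mm tall, run between adjacent legs with their top edges flush with the underside of the top and their outer faces flush with the legs' outer faces.

B is a bookshelf 621 mm wide overall, 376 mm deep and 1667 mm tall. The two sides are 31 mm thick vertical panels. 5 horizontal shelves of 28 mm thickness span between the inner faces of the sides; the lowest shelf sits on the floor and shelves are stacked with a clear vertical gap of 362 mm between each pair.

The bookshelf is on top of the table.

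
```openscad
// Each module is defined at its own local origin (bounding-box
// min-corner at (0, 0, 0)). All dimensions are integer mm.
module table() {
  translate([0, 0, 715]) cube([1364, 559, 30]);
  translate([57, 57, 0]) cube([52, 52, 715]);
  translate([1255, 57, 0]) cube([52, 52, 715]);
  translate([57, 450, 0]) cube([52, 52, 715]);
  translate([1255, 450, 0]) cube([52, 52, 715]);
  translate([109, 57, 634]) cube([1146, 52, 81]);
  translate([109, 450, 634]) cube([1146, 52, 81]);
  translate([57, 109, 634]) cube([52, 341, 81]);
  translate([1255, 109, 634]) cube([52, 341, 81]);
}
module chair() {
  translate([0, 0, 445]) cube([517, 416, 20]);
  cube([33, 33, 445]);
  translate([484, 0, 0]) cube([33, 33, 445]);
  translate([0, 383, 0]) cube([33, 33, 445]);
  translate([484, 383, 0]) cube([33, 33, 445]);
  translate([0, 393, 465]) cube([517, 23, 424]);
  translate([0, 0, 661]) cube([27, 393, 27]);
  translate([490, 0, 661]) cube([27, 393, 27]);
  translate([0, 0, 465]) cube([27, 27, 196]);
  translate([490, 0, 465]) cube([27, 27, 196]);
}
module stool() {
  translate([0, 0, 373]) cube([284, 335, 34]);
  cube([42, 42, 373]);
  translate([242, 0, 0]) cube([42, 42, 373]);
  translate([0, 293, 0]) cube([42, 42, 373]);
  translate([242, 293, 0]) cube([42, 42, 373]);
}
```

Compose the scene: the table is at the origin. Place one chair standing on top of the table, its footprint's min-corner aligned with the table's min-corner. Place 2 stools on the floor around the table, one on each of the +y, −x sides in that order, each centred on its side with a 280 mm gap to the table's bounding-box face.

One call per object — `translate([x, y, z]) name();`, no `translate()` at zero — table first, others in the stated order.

table();
translate([0, 0, 745]) chair();
translate([540, 839, 0]) stool();
translate([-564, 112, 0]) stool();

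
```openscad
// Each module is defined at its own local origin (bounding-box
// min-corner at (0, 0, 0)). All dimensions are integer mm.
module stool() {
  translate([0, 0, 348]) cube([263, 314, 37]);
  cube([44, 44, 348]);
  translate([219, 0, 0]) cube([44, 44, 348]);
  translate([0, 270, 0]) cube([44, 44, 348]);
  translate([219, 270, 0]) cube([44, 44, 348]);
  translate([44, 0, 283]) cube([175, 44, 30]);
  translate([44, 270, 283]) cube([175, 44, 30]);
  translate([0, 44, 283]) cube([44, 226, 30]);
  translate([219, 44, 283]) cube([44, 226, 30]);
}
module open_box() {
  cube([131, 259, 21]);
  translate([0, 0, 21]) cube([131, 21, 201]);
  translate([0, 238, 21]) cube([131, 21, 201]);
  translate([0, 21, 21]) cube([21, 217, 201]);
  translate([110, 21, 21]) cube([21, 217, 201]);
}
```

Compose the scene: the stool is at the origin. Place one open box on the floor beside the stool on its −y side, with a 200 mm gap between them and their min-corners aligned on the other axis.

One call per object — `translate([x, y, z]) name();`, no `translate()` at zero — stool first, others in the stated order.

stool();
translate([0, -459, 0]) open_box();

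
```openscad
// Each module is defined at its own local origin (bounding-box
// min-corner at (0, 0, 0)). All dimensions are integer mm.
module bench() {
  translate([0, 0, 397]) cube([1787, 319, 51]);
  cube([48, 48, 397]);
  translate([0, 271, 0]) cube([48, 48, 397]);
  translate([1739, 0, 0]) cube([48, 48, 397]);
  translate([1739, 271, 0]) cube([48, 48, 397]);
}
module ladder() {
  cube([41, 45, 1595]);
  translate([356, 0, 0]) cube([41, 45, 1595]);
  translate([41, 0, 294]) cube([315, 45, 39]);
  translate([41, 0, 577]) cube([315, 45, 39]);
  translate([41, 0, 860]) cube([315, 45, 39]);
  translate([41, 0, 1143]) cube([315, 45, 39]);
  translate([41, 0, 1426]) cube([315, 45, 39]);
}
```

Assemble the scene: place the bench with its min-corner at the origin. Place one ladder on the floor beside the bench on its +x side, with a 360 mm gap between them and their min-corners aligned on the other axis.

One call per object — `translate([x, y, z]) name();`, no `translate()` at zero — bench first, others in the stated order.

bench();
translate([2147, 0, 0]) ladder();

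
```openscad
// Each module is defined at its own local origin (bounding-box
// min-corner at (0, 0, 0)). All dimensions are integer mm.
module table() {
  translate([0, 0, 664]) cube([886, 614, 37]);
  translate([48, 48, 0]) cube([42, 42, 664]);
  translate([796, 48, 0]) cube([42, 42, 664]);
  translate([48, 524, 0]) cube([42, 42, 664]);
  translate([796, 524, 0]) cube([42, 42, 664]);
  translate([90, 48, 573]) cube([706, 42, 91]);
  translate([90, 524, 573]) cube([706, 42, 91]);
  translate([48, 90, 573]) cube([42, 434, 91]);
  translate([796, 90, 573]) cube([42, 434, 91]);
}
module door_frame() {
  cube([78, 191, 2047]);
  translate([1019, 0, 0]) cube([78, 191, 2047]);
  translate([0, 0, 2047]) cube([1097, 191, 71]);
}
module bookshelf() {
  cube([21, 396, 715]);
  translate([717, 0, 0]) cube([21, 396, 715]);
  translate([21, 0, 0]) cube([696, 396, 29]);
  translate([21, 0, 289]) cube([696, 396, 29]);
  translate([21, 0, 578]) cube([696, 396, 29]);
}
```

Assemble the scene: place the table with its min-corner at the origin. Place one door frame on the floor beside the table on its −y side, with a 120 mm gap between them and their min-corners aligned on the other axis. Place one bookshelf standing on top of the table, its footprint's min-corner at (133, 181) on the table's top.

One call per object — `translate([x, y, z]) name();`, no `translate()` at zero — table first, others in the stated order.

table();
translate([0, -311, 0]) door_frame();
translate([133, 181, 701]) bookshelf();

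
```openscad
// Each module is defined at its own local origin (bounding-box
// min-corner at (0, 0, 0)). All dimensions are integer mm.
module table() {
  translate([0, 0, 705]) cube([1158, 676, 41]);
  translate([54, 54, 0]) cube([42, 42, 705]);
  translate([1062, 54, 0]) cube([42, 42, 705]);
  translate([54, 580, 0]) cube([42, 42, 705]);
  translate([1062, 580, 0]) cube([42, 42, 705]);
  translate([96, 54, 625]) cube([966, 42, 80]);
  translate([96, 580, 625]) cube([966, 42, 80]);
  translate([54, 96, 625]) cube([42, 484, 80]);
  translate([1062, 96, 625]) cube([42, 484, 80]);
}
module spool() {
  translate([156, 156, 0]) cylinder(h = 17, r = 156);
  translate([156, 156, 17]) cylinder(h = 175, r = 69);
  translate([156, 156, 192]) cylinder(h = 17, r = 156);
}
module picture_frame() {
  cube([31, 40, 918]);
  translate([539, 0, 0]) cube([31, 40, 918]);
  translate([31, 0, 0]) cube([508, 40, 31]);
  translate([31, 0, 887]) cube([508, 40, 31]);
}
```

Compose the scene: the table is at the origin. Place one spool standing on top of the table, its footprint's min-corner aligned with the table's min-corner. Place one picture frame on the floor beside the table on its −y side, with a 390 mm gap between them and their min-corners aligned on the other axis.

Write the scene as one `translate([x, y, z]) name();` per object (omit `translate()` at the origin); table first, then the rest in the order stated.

table();
translate([0, 0, 746]) spool();
translate([0, -430, 0]) picture_frame();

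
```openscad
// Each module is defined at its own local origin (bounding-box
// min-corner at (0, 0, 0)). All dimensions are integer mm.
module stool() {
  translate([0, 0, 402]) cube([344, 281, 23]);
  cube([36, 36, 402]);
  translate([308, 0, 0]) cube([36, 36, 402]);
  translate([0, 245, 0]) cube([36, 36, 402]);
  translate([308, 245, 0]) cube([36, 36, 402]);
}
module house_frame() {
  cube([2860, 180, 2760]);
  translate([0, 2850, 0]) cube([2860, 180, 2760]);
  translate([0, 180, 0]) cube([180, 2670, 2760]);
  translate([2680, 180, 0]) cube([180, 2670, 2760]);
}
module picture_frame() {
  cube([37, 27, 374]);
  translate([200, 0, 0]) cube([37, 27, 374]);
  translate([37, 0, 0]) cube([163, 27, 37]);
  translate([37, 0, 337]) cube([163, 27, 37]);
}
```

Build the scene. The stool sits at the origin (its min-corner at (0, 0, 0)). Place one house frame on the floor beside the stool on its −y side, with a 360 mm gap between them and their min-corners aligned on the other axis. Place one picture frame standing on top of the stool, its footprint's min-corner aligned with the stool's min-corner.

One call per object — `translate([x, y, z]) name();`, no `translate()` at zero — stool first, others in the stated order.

stool();
translate([0, -3390, 0]) house_frame();
translate([0, 0, 425]) picture_frame();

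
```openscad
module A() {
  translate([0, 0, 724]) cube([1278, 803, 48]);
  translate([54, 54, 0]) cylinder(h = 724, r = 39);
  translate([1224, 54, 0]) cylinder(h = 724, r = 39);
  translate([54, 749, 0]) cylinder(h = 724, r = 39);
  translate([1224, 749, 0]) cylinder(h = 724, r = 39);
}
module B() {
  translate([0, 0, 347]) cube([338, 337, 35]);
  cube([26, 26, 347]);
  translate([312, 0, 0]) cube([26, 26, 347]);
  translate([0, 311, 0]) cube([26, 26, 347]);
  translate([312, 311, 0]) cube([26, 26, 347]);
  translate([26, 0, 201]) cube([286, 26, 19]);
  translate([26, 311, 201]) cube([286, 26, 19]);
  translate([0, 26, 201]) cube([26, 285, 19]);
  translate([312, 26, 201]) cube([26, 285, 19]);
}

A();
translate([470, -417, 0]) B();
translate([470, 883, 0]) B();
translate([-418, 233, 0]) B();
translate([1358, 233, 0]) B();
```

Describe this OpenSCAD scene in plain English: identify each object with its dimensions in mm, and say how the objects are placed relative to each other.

A is a rectangular dining table. The top is 1278×803×48 mm with its upper surface at z = 772 mm. It stands on four round legs of 78 mm diameter, each leg's bounding box inset 15 mm from the nearest pair of top edges, running from the floor to the underside of the top.

B is a four-legged stool. The seat is a 338×337×35 mm slab whose top surface is at z = 382 mm; four square legs, each 26×26 mm in cross-section, run from the floor (z = 0) to the underside of the seat, each flush with a corner of the seat. Four stretchers, 26 mm wide and 19 mm tall, connect adjacent legs with their undersides at z = 201 mm, each running between the inner faces of the legs it joins and aligned with the legs' outer faces on the other axis.

Four stools sit around the table at the −y, +y, −x, +x sides.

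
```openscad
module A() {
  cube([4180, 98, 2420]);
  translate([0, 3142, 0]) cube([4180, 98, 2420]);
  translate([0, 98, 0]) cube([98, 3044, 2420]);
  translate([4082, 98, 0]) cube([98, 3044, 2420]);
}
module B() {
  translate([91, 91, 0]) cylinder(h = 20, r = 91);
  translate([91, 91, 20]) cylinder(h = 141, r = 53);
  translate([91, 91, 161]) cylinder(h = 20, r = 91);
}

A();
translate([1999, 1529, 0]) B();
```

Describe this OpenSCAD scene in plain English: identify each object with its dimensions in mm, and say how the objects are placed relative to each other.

A is a box-shaped house frame (walls only): outside footprint 4180×3240 mm, wall height 2420 mm, wall thickness 98 mm. The two y-facing walls run the full x-width; the two x-facing walls fit between the inner faces of the y-facing walls.

B is a spool: two coaxial disc flanges of radius 91 mm and thickness 20 mm, joined by a core cylinder of radius 53 mm and height 141 mm. The lower flange rests on z = 0 and the three cylinders share a vertical axis.

The spool sits inside the house frame, centred.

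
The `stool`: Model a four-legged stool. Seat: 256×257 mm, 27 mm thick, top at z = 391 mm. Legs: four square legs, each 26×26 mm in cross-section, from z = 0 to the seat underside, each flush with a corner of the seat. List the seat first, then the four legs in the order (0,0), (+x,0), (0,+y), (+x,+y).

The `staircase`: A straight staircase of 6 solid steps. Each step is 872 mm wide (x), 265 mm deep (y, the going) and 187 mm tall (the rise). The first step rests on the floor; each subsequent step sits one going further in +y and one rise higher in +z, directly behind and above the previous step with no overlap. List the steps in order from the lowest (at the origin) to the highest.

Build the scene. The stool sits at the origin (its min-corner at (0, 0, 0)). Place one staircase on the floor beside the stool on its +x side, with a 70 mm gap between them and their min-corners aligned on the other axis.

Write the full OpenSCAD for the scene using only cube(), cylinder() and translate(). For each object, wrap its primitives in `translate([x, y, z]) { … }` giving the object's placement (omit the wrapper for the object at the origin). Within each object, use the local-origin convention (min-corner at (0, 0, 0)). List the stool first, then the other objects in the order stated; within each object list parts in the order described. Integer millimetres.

translate([0, 0, 364]) cube([256, 257, 27]);
cube([26, 26, 364]);
translate([230, 0, 0]) cube([26, 26, 364]);
translate([0, 231, 0]) cube([26, 26, 364]);
translate([230, 231, 0]) cube([26, 26, 364]);
translate([326, 0, 0]) {
  cube([872, 265, 187]);
  translate([0, 265, 187]) cube([872, 265, 187]);
  translate([0, 530, 374]) cube([872, 265, 187]);
  translate([0, 795, 561]) cube([872, 265, 187]);
  translate([0, 1060, 748]) cube([872, 265, 187]);
  translate([0, 1325, 935]) cube([872, 265, 187]);
}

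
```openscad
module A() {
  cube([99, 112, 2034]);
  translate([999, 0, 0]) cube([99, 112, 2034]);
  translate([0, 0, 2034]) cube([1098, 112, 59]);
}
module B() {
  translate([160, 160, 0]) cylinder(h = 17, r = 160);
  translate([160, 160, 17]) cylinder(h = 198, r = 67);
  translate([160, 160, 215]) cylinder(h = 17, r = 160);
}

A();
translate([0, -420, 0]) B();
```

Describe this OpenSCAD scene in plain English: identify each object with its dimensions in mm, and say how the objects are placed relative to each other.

A is a door frame. The clear opening is 900 mm wide and 2034 mm high. Two 99 mm wide jambs, 112 mm deep, stand either side of the opening from the floor to the top of the opening. A 59 mm thick head sits across the top of both jambs, spanning the full outside width of the frame.

B is a spool: two coaxial disc flanges of radius 160 mm and thickness 17 mm, joined by a core cylinder of radius 67 mm and height 198 mm. The lower flange rests on z = 0 and the three cylinders share a vertical axis.

The spool is on the floor beside the door frame on its −y side.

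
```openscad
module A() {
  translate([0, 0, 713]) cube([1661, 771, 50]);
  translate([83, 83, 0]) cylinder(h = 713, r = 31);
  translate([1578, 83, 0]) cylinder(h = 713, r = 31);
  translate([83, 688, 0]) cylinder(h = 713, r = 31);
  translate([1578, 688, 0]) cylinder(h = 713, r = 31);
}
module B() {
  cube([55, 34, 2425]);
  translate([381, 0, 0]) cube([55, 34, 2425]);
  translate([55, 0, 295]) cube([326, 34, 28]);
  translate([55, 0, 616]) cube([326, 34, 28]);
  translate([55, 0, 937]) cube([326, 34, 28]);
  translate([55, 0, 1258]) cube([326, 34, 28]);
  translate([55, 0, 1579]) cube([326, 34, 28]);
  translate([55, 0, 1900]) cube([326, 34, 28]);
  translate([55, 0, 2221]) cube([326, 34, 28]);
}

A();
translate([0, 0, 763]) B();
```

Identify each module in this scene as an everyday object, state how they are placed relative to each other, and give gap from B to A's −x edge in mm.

A is a table. B is a ladder. The ladder is on top of the table. The gap from the ladder to the table's −x edge is 0 mm.

The ladder's min-x is at 0; the table's min-x is 0; gap = 0 mm.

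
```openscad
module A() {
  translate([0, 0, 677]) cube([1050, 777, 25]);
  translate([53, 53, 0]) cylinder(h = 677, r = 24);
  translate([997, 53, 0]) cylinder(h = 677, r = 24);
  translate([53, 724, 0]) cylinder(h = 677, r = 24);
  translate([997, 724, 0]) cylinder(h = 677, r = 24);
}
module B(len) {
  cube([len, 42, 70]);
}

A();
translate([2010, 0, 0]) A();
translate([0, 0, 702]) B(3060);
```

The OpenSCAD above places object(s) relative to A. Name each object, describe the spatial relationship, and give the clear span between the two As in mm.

A is a table. B is a beam. A beam spans the tops of two tables. The clear span between the two tables is 960 mm.

Second table starts at x = 2010; first ends at x = 1050; clear span = 2010 − 1050 = 960 mm.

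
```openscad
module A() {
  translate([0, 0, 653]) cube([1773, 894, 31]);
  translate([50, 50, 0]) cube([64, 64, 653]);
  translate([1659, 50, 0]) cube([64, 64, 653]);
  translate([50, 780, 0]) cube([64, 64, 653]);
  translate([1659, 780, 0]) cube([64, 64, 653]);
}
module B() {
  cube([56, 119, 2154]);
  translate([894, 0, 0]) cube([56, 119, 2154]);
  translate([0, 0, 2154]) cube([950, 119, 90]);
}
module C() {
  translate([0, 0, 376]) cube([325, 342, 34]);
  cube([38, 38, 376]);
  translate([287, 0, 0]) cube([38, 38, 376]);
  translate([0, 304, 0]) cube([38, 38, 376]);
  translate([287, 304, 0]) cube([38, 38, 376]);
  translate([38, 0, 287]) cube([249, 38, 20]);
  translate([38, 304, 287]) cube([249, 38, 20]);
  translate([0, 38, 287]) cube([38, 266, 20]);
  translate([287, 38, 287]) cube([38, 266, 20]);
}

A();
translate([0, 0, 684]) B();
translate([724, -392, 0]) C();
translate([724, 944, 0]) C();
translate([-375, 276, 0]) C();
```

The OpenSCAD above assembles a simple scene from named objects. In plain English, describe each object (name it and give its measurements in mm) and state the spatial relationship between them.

A is a rectangular dining table. The top is 1773×894×31 mm with its upper surface at z = 684 mm. It stands on four 64×64 mm square legs, each inset 50 mm from the nearest pair of top edges, running from the floor to the underside of the top.

B is a door frame. The clear opening is 838 mm wide and 2154 mm high. Two 56 mm wide jambs, 119 mm deep, stand either side of the opening from the floor to the top of the opening. A 90 mm thick head sits across the top of both jambs, spanning the full outside width of the frame.

C is a simple wooden stool: a rectangular seat 325 mm (x) by 342 mm (y), 34 mm thick, top face at z = 410 mm, on four square legs, each 38×38 mm in cross-section. The legs rest on z = 0, each flush with a corner of the seat. Four stretchers, 38 mm wide and 20 mm tall, connect adjacent legs with their undersides at z = 287 mm, each running between the inner faces of the legs it joins and aligned with the legs' outer faces on the other axis.

The door frame is on top of the table. Three stools sit around the table at the −y, +y, −x sides.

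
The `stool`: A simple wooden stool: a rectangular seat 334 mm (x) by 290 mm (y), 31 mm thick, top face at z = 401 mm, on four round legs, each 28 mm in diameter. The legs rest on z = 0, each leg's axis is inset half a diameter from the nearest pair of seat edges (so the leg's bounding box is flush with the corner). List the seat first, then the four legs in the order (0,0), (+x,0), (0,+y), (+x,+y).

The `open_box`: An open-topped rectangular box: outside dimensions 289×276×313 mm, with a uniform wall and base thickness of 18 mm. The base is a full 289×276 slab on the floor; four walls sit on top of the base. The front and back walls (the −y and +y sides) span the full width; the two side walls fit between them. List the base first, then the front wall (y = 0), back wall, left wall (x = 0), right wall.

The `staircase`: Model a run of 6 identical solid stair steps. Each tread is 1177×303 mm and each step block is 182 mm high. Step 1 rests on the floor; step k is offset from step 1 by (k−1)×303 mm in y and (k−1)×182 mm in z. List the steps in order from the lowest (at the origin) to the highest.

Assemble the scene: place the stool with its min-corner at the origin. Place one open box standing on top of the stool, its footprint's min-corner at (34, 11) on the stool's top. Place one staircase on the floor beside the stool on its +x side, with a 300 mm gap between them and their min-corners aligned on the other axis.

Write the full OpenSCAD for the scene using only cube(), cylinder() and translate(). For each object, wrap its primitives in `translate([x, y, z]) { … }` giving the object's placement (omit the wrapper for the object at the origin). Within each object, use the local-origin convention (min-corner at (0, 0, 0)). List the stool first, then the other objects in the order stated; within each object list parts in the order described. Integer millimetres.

translate([0, 0, 370]) cube([334, 290, 31]);
translate([14, 14, 0]) cylinder(h = 370, r = 14);
translate([320, 14, 0]) cylinder(h = 370, r = 14);
translate([14, 276, 0]) cylinder(h = 370, r = 14);
translate([320, 276, 0]) cylinder(h = 370, r = 14);
translate([34, 11, 401]) {
  cube([289, 276, 18]);
  translate([0, 0, 18]) cube([289, 18, 295]);
  translate([0, 258, 18]) cube([289, 18, 295]);
  translate([0, 18, 18]) cube([18, 240, 295]);
  translate([271, 18, 18]) cube([18, 240, 295]);
}
translate([634, 0, 0]) {
  cube([1177, 303, 182]);
  translate([0, 303, 182]) cube([1177, 303, 182]);
  translate([0, 606, 364]) cube([1177, 303, 182]);
  translate([0, 909, 546]) cube([1177, 303, 182]);
  translate([0, 1212, 728]) cube([1177, 303, 182]);
  translate([0, 1515, 910]) cube([1177, 303, 182]);
}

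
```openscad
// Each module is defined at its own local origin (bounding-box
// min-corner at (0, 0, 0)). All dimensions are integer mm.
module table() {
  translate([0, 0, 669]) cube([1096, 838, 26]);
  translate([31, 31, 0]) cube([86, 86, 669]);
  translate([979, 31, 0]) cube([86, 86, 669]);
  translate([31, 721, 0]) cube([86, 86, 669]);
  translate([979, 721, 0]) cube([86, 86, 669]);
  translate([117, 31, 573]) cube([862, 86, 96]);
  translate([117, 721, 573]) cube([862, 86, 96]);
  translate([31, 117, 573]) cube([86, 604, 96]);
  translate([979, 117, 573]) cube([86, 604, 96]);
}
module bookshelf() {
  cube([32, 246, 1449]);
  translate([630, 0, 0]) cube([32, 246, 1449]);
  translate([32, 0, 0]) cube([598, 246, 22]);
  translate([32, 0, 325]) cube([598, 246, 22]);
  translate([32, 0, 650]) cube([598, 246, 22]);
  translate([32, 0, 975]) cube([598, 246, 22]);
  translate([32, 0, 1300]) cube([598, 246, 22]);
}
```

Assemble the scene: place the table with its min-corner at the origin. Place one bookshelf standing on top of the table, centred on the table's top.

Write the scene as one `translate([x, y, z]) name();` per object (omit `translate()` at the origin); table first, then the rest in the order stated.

table();
translate([217, 296, 695]) bookshelf();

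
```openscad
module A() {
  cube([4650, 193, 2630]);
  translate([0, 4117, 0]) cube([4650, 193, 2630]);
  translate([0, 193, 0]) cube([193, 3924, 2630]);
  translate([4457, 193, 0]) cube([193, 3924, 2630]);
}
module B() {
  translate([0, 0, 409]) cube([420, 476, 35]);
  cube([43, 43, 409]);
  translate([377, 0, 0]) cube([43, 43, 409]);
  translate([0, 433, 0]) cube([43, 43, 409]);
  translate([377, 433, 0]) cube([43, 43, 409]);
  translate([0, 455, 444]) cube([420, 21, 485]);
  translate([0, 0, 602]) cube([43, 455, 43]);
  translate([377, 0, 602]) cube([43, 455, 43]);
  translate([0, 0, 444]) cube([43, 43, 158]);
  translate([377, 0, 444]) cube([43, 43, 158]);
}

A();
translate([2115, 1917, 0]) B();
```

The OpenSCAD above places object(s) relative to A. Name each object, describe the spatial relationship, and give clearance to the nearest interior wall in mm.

A is a house frame. B is a chair. The chair sits inside the house frame, centred. The clearance to the nearest interior wall is 1724 mm.

Clearances: x = 1922, y = 1724; minimum 1724 mm.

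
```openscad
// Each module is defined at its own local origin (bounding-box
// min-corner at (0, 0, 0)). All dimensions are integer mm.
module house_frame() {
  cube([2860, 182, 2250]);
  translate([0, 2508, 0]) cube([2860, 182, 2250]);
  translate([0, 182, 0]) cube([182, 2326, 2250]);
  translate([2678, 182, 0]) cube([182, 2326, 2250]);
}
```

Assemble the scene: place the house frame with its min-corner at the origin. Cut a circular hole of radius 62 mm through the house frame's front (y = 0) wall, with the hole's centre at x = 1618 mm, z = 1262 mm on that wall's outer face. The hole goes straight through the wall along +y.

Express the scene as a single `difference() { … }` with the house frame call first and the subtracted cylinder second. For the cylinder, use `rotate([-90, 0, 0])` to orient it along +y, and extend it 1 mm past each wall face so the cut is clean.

difference() {
  house_frame();
  translate([1618, -1, 1262]) rotate([-90, 0, 0]) cylinder(h = 184, r = 62);
}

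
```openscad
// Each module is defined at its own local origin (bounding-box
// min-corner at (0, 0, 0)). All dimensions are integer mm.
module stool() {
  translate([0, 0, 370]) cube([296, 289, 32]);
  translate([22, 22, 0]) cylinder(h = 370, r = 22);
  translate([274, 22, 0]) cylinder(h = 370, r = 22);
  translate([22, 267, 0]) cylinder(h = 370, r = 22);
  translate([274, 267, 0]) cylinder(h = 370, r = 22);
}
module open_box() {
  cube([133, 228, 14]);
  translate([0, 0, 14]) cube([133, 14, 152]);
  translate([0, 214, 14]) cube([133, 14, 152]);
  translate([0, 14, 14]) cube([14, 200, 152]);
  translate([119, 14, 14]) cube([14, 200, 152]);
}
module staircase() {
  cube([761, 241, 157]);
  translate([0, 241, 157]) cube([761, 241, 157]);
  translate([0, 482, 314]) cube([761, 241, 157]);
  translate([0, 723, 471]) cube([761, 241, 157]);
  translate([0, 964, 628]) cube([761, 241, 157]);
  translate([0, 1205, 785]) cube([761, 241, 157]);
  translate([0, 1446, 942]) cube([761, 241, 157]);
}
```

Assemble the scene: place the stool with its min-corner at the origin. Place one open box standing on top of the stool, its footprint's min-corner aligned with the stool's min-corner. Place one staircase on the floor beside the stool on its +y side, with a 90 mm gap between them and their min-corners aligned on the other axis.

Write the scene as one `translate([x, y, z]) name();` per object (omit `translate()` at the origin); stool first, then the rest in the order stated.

stool();
translate([0, 0, 402]) open_box();
translate([0, 379, 0]) staircase();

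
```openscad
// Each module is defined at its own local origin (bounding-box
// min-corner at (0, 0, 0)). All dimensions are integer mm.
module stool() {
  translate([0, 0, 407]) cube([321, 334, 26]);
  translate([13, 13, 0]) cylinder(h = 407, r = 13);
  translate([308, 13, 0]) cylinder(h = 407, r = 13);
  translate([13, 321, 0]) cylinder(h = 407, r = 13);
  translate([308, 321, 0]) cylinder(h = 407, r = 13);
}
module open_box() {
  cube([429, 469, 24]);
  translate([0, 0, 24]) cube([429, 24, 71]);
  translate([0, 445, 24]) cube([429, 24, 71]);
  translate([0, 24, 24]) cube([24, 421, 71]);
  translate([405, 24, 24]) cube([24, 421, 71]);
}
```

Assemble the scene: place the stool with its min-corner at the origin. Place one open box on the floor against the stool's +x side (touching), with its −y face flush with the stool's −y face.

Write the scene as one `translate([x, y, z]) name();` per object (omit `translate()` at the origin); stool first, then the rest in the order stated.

stool();
translate([321, 0, 0]) open_box();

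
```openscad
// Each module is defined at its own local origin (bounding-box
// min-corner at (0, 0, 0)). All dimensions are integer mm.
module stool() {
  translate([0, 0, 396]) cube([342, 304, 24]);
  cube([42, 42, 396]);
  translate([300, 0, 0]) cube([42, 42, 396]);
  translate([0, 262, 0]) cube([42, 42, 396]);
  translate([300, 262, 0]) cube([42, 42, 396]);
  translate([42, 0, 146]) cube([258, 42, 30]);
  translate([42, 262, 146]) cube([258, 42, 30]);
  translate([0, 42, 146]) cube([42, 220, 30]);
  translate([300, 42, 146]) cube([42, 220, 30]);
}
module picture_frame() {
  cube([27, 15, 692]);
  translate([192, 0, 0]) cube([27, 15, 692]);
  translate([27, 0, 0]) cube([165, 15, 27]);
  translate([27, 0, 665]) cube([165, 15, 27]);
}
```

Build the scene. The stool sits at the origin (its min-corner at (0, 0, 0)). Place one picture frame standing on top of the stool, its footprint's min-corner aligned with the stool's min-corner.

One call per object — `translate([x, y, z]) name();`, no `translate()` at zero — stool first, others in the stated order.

stool();
translate([0, 0, 420]) picture_frame();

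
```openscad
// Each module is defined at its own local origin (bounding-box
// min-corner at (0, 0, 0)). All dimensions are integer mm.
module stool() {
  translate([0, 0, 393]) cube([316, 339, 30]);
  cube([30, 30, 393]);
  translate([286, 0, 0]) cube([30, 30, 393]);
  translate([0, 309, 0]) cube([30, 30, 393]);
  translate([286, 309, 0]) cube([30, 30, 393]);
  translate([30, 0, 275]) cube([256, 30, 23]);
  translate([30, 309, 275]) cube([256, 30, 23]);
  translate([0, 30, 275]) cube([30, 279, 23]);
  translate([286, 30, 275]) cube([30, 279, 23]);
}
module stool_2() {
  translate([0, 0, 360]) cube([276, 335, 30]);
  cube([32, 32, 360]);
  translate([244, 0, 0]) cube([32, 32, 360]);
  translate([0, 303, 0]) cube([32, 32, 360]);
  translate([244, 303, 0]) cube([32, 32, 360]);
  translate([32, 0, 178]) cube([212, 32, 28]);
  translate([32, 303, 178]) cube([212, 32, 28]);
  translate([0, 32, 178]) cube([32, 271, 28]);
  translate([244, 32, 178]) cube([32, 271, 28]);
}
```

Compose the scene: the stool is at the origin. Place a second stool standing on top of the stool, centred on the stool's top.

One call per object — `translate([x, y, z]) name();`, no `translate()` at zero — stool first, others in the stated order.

stool();
translate([20, 2, 423]) stool_2();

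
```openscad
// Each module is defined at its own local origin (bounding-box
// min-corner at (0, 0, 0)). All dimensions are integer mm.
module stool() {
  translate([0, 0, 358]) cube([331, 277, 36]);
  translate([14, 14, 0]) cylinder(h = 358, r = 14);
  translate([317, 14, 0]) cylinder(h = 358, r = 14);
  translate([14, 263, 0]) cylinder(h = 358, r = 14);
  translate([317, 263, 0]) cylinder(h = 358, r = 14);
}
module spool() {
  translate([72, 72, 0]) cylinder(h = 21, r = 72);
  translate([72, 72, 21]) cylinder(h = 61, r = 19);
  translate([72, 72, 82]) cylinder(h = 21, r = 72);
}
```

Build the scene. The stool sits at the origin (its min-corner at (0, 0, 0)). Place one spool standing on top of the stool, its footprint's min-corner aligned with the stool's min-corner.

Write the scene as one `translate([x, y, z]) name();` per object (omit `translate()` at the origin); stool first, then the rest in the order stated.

stool();
translate([0, 0, 394]) spool();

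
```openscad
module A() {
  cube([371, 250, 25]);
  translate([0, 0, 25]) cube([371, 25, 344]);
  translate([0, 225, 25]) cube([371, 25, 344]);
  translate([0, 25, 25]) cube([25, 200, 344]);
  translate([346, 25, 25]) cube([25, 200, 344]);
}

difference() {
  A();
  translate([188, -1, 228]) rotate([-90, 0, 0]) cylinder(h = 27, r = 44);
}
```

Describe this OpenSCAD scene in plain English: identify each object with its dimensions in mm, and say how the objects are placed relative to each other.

A is an open-topped rectangular box: outside dimensions 371×250×369 mm, with a uniform wall and base thickness of 25 mm. The base is a full 371×250 slab on the floor; four walls sit on top of the base. The front and back walls (the −y and +y sides) span the full width; the two side walls fit between them.

The open box has a circular hole of radius 44 mm through its front wall, centred at (x = 188, z = 228).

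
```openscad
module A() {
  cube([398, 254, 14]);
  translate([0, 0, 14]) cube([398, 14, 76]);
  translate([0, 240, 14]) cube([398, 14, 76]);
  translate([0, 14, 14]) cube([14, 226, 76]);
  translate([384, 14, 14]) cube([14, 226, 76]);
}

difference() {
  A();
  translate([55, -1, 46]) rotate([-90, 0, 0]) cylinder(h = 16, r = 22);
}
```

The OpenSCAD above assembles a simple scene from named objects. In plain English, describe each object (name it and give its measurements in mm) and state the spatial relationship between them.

A is an open-topped rectangular box: outside dimensions 398×254×90 mm, with a uniform wall and base thickness of 14 mm. The base is a full 398×254 slab on the floor; four walls sit on top of the base. The front and back walls (the −y and +y sides) span the full width; the two side walls fit between them.

The open box has a circular hole of radius 22 mm through its front wall, centred at (x = 55, z = 46).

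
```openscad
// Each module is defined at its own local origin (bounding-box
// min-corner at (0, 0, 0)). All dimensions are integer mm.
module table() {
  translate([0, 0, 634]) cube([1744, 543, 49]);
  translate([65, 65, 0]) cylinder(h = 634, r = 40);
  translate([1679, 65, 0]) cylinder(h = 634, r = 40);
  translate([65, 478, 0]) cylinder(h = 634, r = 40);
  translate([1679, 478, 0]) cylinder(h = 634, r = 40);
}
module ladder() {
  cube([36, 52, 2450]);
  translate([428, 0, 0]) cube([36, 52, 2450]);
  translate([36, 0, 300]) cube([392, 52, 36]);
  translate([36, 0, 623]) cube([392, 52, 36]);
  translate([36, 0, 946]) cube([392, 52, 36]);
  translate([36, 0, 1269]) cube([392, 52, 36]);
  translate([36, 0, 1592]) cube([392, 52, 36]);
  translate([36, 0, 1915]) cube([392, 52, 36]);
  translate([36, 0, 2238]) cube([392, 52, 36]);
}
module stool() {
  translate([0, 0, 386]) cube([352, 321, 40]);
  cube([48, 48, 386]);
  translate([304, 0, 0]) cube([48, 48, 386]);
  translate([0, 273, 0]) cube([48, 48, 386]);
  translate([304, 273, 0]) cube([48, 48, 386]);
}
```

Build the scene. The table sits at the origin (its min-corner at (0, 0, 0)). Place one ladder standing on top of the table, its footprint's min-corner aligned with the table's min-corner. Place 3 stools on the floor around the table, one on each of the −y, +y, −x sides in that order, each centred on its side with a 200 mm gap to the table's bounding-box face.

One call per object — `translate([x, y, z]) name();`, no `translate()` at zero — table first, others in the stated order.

table();
translate([0, 0, 683]) ladder();
translate([696, -521, 0]) stool();
translate([696, 743, 0]) stool();
translate([-552, 111, 0]) stool();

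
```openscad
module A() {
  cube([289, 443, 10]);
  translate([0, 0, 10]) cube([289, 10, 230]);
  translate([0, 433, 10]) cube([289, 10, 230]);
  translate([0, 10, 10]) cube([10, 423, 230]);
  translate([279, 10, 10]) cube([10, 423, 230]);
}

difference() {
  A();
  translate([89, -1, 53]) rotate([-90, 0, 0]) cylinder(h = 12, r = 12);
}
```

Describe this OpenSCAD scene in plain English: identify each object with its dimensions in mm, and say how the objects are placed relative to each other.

A is an open storage box with external size 289×443×240 mm and wall thickness 10 mm (the base is also 10 mm thick). The base covers the whole footprint; the four walls stand on the base, with the y-facing walls full-width and the x-facing walls fitting between their inner faces.

The open box has a circular hole of radius 12 mm through its front wall, centred at (x = 89, z = 53).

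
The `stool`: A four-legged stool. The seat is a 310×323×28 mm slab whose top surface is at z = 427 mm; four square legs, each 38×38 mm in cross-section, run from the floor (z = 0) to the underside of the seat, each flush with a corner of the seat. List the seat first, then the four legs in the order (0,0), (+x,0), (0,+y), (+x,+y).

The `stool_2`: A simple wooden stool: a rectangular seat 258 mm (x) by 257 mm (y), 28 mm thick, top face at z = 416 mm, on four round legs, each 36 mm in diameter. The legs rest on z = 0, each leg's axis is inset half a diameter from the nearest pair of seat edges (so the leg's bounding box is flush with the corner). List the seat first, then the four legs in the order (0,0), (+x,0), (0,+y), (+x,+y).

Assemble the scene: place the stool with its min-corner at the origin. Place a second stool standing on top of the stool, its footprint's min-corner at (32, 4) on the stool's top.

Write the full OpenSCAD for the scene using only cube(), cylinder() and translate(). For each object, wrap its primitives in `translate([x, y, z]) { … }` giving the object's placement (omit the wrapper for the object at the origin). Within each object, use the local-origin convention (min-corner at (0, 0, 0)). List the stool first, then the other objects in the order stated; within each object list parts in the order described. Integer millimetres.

translate([0, 0, 399]) cube([310, 323, 28]);
cube([38, 38, 399]);
translate([272, 0, 0]) cube([38, 38, 399]);
translate([0, 285, 0]) cube([38, 38, 399]);
translate([272, 285, 0]) cube([38, 38, 399]);
translate([32, 4, 427]) {
  translate([0, 0, 388]) cube([258, 257, 28]);
  translate([18, 18, 0]) cylinder(h = 388, r = 18);
  translate([240, 18, 0]) cylinder(h = 388, r = 18);
  translate([18, 239, 0]) cylinder(h = 388, r = 18);
  translate([240, 239, 0]) cylinder(h = 388, r = 18);
}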